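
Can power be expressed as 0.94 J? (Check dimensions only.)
No

power has SI base units: kg * m^2 / s^3
J does NOT reduce to kg * m^2 / s^3; a valid unit for power would be e.g. W.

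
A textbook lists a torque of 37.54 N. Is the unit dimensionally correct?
No

torque has SI base units: kg * m^2 / s^2
N does NOT reduce to kg * m^2 / s^2; a valid unit for torque would be e.g. N·m.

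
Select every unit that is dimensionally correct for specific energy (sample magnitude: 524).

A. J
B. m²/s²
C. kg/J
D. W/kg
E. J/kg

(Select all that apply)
B, E

specific energy has SI base units: m^2 / s^2

Checking each option against m^2 / s^2:
  A. J: ✗ does not match
  B. m²/s²: ✓ matches
  C. kg/J: ✗ does not match
  D. W/kg: ✗ does not match
  E. J/kg: ✓ matches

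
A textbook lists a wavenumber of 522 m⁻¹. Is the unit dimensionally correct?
Yes

wavenumber has SI base units: 1 / m
m⁻¹ reduces to the same SI base units, so it is a valid unit for wavenumber.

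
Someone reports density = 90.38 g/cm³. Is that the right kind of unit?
Yes

density has SI base units: kg / m^3
g/cm³ reduces to the same SI base units, so it is a valid unit for density.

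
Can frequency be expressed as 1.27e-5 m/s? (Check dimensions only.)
No

frequency has SI base units: 1 / s
m/s does NOT reduce to 1 / s; a valid unit for frequency would be e.g. Hz.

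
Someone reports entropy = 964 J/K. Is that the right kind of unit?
Yes

entropy has SI base units: kg * m^2 / (s^2 * K)
J/K reduces to the same SI base units, so it is a valid unit for entropy.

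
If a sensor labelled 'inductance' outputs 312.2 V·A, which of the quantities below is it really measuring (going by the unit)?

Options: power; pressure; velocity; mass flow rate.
power

inductance should have units dimensionally equivalent to kg * m^2 / (A^2 * s^2) (e.g. H).
The given unit 'V·A' reduces to kg * m^2 / s^3. Of the listed options, that is the dimensionality of power.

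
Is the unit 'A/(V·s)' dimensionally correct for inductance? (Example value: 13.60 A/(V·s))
No

inductance has SI base units: kg * m^2 / (A^2 * s^2)
A/(V·s) does NOT reduce to kg * m^2 / (A^2 * s^2); a valid unit for inductance would be e.g. H.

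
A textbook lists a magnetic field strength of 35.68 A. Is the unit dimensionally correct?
No

magnetic field strength has SI base units: A / m
A does NOT reduce to A / m; a valid unit for magnetic field strength would be e.g. A/m.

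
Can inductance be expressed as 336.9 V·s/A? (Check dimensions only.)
Yes

inductance has SI base units: kg * m^2 / (A^2 * s^2)
V·s/A reduces to the same SI base units, so it is a valid unit for inductance.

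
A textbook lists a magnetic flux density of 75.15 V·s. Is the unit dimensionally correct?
No

magnetic flux density has SI base units: kg / (A * s^2)
V·s does NOT reduce to kg / (A * s^2); a valid unit for magnetic flux density would be e.g. T.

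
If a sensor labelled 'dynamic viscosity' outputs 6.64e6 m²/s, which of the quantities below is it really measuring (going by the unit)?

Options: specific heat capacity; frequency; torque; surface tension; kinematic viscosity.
kinematic viscosity

dynamic viscosity should have units dimensionally equivalent to kg / (m * s) (e.g. Pa·s).
The given unit 'm²/s' reduces to m^2 / s. Of the listed options, that is the dimensionality of kinematic viscosity.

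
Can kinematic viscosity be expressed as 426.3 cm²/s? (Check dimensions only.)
Yes

kinematic viscosity has SI base units: m^2 / s
cm²/s reduces to the same SI base units, so it is a valid unit for kinematic viscosity.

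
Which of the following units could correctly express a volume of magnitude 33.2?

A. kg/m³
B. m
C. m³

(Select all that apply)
C

volume has SI base units: m^3

Checking each option against m^3:
  A. kg/m³: ✗ does not match
  B. m: ✗ does not match
  C. m³: ✓ matches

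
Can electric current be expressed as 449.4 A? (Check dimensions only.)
Yes

electric current has SI base units: A
A reduces to the same SI base units, so it is a valid unit for electric current.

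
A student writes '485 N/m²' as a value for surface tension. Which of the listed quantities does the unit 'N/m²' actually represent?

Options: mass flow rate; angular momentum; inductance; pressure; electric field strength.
pressure

surface tension should have units dimensionally equivalent to kg / s^2 (e.g. N/m).
The given unit 'N/m²' reduces to kg / (m * s^2). Of the listed options, that is the dimensionality of pressure.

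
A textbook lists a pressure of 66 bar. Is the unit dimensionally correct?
Yes

pressure has SI base units: kg / (m * s^2)
bar reduces to the same SI base units, so it is a valid unit for pressure.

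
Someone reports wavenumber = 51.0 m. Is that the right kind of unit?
No

wavenumber has SI base units: 1 / m
m does NOT reduce to 1 / m; a valid unit for wavenumber would be e.g. 1/m.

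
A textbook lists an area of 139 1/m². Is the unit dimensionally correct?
No

area has SI base units: m^2
1/m² does NOT reduce to m^2; a valid unit for area would be e.g. m².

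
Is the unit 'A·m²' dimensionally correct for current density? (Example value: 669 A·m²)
No

current density has SI base units: A / m^2
A·m² does NOT reduce to A / m^2; a valid unit for current density would be e.g. A/m².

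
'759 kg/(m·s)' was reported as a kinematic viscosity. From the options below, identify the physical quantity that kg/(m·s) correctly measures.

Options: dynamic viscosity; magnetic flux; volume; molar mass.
dynamic viscosity

kinematic viscosity should have units dimensionally equivalent to m^2 / s (e.g. m²/s).
The given unit 'kg/(m·s)' reduces to kg / (m * s). Of the listed options, that is the dimensionality of dynamic viscosity.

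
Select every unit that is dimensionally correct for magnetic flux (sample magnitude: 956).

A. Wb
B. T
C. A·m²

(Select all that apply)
A

magnetic flux has SI base units: kg * m^2 / (A * s^2)

Checking each option against kg * m^2 / (A * s^2):
  A. Wb: ✓ matches
  B. T: ✗ does not match
  C. A·m²: ✗ does not match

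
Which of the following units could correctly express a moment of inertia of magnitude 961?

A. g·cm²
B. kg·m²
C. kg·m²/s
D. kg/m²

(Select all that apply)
A, B

moment of inertia has SI base units: kg * m^2

Checking each option against kg * m^2:
  A. g·cm²: ✓ matches
  B. kg·m²: ✓ matches
  C. kg·m²/s: ✗ does not match
  D. kg/m²: ✗ does not match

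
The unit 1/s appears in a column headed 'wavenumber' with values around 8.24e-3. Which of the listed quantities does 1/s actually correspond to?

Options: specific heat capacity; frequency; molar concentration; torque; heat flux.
frequency

wavenumber should have units dimensionally equivalent to 1 / m (e.g. 1/m).
The given unit '1/s' reduces to 1 / s. Of the listed options, that is the dimensionality of frequency.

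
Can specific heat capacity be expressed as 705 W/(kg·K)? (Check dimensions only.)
No

specific heat capacity has SI base units: m^2 / (s^2 * K)
W/(kg·K) does NOT reduce to m^2 / (s^2 * K); a valid unit for specific heat capacity would be e.g. J/(kg·K).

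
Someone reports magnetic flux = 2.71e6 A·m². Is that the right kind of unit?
No

magnetic flux has SI base units: kg * m^2 / (A * s^2)
A·m² does NOT reduce to kg * m^2 / (A * s^2); a valid unit for magnetic flux would be e.g. Wb.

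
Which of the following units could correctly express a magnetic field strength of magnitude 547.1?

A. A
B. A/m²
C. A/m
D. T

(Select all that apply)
C

magnetic field strength has SI base units: A / m

Checking each option against A / m:
  A. A: ✗ does not match
  B. A/m²: ✗ does not match
  C. A/m: ✓ matches
  D. T: ✗ does not match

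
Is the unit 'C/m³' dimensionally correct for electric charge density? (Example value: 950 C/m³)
Yes

electric charge density has SI base units: A * s / m^3
C/m³ reduces to the same SI base units, so it is a valid unit for electric charge density.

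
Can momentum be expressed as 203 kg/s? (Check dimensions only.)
No

momentum has SI base units: kg * m / s
kg/s does NOT reduce to kg * m / s; a valid unit for momentum would be e.g. kg·m/s.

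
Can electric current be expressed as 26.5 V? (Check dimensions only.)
No

electric current has SI base units: A
V does NOT reduce to A; a valid unit for electric current would be e.g. A.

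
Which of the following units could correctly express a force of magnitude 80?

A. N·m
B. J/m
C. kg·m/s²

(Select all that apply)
B, C

force has SI base units: kg * m / s^2

Checking each option against kg * m / s^2:
  A. N·m: ✗ does not match
  B. J/m: ✓ matches
  C. kg·m/s²: ✓ matches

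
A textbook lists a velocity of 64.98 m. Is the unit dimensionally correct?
No

velocity has SI base units: m / s
m does NOT reduce to m / s; a valid unit for velocity would be e.g. m/s.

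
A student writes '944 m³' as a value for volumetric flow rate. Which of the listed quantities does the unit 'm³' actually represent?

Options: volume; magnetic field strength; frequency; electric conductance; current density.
volume

volumetric flow rate should have units dimensionally equivalent to m^3 / s (e.g. m³/s).
The given unit 'm³' reduces to m^3. Of the listed options, that is the dimensionality of volume.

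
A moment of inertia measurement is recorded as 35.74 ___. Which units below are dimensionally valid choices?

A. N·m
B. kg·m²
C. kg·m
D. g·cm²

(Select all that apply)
B, D

moment of inertia has SI base units: kg * m^2

Checking each option against kg * m^2:
  A. N·m: ✗ does not match
  B. kg·m²: ✓ matches
  C. kg·m: ✗ does not match
  D. g·cm²: ✓ matches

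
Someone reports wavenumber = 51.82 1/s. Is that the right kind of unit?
No

wavenumber has SI base units: 1 / m
1/s does NOT reduce to 1 / m; a valid unit for wavenumber would be e.g. 1/m.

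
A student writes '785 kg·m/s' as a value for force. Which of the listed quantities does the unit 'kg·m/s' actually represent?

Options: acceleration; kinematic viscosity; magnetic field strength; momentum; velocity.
momentum

force should have units dimensionally equivalent to kg * m / s^2 (e.g. N).
The given unit 'kg·m/s' reduces to kg * m / s. Of the listed options, that is the dimensionality of momentum.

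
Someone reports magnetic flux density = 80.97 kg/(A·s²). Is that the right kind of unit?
Yes

magnetic flux density has SI base units: kg / (A * s^2)
kg/(A·s²) reduces to the same SI base units, so it is a valid unit for magnetic flux density.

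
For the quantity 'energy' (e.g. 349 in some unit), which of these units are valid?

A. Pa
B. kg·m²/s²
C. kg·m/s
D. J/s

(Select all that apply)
B

energy has SI base units: kg * m^2 / s^2

Checking each option against kg * m^2 / s^2:
  A. Pa: ✗ does not match
  B. kg·m²/s²: ✓ matches
  C. kg·m/s: ✗ does not match
  D. J/s: ✗ does not match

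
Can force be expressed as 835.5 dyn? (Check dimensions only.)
Yes

force has SI base units: kg * m / s^2
dyn reduces to the same SI base units, so it is a valid unit for force.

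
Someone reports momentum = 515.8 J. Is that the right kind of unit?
No

momentum has SI base units: kg * m / s
J does NOT reduce to kg * m / s; a valid unit for momentum would be e.g. kg·m/s.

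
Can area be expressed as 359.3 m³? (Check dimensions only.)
No

area has SI base units: m^2
m³ does NOT reduce to m^2; a valid unit for area would be e.g. m².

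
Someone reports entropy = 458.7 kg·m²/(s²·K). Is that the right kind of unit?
Yes

entropy has SI base units: kg * m^2 / (s^2 * K)
kg·m²/(s²·K) reduces to the same SI base units, so it is a valid unit for entropy.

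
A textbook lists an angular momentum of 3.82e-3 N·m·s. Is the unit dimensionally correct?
Yes

angular momentum has SI base units: kg * m^2 / s
N·m·s reduces to the same SI base units, so it is a valid unit for angular momentum.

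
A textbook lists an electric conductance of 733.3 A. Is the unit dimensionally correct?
No

electric conductance has SI base units: A^2 * s^3 / (kg * m^2)
A does NOT reduce to A^2 * s^3 / (kg * m^2); a valid unit for electric conductance would be e.g. S.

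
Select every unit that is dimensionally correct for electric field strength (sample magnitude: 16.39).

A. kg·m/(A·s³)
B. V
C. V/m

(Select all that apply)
A, C

electric field strength has SI base units: kg * m / (A * s^3)

Checking each option against kg * m / (A * s^3):
  A. kg·m/(A·s³): ✓ matches
  B. V: ✗ does not match
  C. V/m: ✓ matches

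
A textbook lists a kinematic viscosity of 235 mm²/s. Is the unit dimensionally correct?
Yes

kinematic viscosity has SI base units: m^2 / s
mm²/s reduces to the same SI base units, so it is a valid unit for kinematic viscosity.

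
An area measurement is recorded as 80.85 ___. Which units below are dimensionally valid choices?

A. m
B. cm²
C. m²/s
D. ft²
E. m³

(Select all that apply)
B, D

area has SI base units: m^2

Checking each option against m^2:
  A. m: ✗ does not match
  B. cm²: ✓ matches
  C. m²/s: ✗ does not match
  D. ft²: ✓ matches
  E. m³: ✗ does not match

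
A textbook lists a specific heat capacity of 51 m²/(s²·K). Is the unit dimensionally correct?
Yes

specific heat capacity has SI base units: m^2 / (s^2 * K)
m²/(s²·K) reduces to the same SI base units, so it is a valid unit for specific heat capacity.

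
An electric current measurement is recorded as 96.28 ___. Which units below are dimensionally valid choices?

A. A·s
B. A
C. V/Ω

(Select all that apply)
B, C

electric current has SI base units: A

Checking each option against A:
  A. A·s: ✗ does not match
  B. A: ✓ matches
  C. V/Ω: ✓ matches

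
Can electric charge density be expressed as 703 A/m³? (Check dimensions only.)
No

electric charge density has SI base units: A * s / m^3
A/m³ does NOT reduce to A * s / m^3; a valid unit for electric charge density would be e.g. C/m³.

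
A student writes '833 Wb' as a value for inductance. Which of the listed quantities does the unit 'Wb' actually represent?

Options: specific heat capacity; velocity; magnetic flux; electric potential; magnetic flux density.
magnetic flux

inductance should have units dimensionally equivalent to kg * m^2 / (A^2 * s^2) (e.g. H).
The given unit 'Wb' reduces to kg * m^2 / (A * s^2). Of the listed options, that is the dimensionality of magnetic flux.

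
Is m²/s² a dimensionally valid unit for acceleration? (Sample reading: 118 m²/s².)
No

acceleration has SI base units: m / s^2
m²/s² does NOT reduce to m / s^2; a valid unit for acceleration would be e.g. m/s².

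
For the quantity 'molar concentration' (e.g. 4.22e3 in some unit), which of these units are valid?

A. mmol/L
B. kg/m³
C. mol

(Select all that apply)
A

molar concentration has SI base units: mol / m^3

Checking each option against mol / m^3:
  A. mmol/L: ✓ matches
  B. kg/m³: ✗ does not match
  C. mol: ✗ does not match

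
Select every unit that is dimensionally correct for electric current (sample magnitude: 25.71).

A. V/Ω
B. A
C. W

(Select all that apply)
A, B

electric current has SI base units: A

Checking each option against A:
  A. V/Ω: ✓ matches
  B. A: ✓ matches
  C. W: ✗ does not match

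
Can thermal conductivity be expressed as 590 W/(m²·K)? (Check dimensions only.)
No

thermal conductivity has SI base units: kg * m / (s^3 * K)
W/(m²·K) does NOT reduce to kg * m / (s^3 * K); a valid unit for thermal conductivity would be e.g. W/(m·K).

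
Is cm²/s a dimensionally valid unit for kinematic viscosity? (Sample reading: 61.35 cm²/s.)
Yes

kinematic viscosity has SI base units: m^2 / s
cm²/s reduces to the same SI base units, so it is a valid unit for kinematic viscosity.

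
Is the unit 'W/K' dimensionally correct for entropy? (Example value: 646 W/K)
No

entropy has SI base units: kg * m^2 / (s^2 * K)
W/K does NOT reduce to kg * m^2 / (s^2 * K); a valid unit for entropy would be e.g. J/K.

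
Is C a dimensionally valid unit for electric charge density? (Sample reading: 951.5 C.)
No

electric charge density has SI base units: A * s / m^3
C does NOT reduce to A * s / m^3; a valid unit for electric charge density would be e.g. C/m³.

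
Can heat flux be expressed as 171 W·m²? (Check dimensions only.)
No

heat flux has SI base units: kg / s^3
W·m² does NOT reduce to kg / s^3; a valid unit for heat flux would be e.g. W/m².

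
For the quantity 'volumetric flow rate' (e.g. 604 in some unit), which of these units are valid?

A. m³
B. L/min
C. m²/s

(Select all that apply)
B

volumetric flow rate has SI base units: m^3 / s

Checking each option against m^3 / s:
  A. m³: ✗ does not match
  B. L/min: ✓ matches
  C. m²/s: ✗ does not match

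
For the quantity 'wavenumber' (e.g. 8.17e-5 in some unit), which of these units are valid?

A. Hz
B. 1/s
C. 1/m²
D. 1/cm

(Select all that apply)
D

wavenumber has SI base units: 1 / m

Checking each option against 1 / m:
  A. Hz: ✗ does not match
  B. 1/s: ✗ does not match
  C. 1/m²: ✗ does not match
  D. 1/cm: ✓ matches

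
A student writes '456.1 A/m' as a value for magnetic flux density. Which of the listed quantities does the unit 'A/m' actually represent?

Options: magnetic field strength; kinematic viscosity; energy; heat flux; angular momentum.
magnetic field strength

magnetic flux density should have units dimensionally equivalent to kg / (A * s^2) (e.g. T).
The given unit 'A/m' reduces to A / m. Of the listed options, that is the dimensionality of magnetic field strength.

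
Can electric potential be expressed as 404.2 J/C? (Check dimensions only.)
Yes

electric potential has SI base units: kg * m^2 / (A * s^3)
J/C reduces to the same SI base units, so it is a valid unit for electric potential.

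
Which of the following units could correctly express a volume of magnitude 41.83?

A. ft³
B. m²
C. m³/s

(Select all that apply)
A

volume has SI base units: m^3

Checking each option against m^3:
  A. ft³: ✓ matches
  B. m²: ✗ does not match
  C. m³/s: ✗ does not match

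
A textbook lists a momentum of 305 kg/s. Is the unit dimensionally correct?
No

momentum has SI base units: kg * m / s
kg/s does NOT reduce to kg * m / s; a valid unit for momentum would be e.g. kg·m/s.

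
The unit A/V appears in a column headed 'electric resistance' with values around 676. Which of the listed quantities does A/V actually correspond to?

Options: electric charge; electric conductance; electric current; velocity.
electric conductance

electric resistance should have units dimensionally equivalent to kg * m^2 / (A^2 * s^3) (e.g. Ω).
The given unit 'A/V' reduces to A^2 * s^3 / (kg * m^2). Of the listed options, that is the dimensionality of electric conductance.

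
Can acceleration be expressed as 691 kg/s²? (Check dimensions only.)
No

acceleration has SI base units: m / s^2
kg/s² does NOT reduce to m / s^2; a valid unit for acceleration would be e.g. m/s².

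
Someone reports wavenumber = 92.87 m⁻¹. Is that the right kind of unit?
Yes

wavenumber has SI base units: 1 / m
m⁻¹ reduces to the same SI base units, so it is a valid unit for wavenumber.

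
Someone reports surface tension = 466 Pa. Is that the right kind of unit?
No

surface tension has SI base units: kg / s^2
Pa does NOT reduce to kg / s^2; a valid unit for surface tension would be e.g. N/m.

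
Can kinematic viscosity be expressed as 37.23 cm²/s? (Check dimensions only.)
Yes

kinematic viscosity has SI base units: m^2 / s
cm²/s reduces to the same SI base units, so it is a valid unit for kinematic viscosity.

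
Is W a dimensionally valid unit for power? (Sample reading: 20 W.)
Yes

power has SI base units: kg * m^2 / s^3
W reduces to the same SI base units, so it is a valid unit for power.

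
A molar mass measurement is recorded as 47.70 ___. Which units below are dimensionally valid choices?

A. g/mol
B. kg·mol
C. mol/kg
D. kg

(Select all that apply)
A

molar mass has SI base units: kg / mol

Checking each option against kg / mol:
  A. g/mol: ✓ matches
  B. kg·mol: ✗ does not match
  C. mol/kg: ✗ does not match
  D. kg: ✗ does not match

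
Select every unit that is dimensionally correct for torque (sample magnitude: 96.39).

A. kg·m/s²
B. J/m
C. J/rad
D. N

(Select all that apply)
C

torque has SI base units: kg * m^2 / s^2

Checking each option against kg * m^2 / s^2:
  A. kg·m/s²: ✗ does not match
  B. J/m: ✗ does not match
  C. J/rad: ✓ matches
  D. N: ✗ does not match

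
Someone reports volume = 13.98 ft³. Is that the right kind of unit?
Yes

volume has SI base units: m^3
ft³ reduces to the same SI base units, so it is a valid unit for volume.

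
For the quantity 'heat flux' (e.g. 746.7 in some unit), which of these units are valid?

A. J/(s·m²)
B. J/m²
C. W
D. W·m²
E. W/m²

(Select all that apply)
A, E

heat flux has SI base units: kg / s^3

Checking each option against kg / s^3:
  A. J/(s·m²): ✓ matches
  B. J/m²: ✗ does not match
  C. W: ✗ does not match
  D. W·m²: ✗ does not match
  E. W/m²: ✓ matches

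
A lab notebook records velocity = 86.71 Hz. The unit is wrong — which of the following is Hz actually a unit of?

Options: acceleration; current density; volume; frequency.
frequency

velocity should have units dimensionally equivalent to m / s (e.g. m/s).
The given unit 'Hz' reduces to 1 / s. Of the listed options, that is the dimensionality of frequency.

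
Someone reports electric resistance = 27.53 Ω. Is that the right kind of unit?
Yes

electric resistance has SI base units: kg * m^2 / (A^2 * s^3)
Ω reduces to the same SI base units, so it is a valid unit for electric resistance.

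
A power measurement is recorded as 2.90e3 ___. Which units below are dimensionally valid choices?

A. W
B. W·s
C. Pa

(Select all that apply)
A

power has SI base units: kg * m^2 / s^3

Checking each option against kg * m^2 / s^3:
  A. W: ✓ matches
  B. W·s: ✗ does not match
  C. Pa: ✗ does not match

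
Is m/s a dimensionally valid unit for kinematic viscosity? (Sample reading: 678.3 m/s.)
No

kinematic viscosity has SI base units: m^2 / s
m/s does NOT reduce to m^2 / s; a valid unit for kinematic viscosity would be e.g. m²/s.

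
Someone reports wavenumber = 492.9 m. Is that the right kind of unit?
No

wavenumber has SI base units: 1 / m
m does NOT reduce to 1 / m; a valid unit for wavenumber would be e.g. 1/m.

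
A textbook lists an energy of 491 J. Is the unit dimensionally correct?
Yes

energy has SI base units: kg * m^2 / s^2
J reduces to the same SI base units, so it is a valid unit for energy.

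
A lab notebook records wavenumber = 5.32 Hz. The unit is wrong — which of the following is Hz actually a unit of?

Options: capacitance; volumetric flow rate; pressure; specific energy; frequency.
frequency

wavenumber should have units dimensionally equivalent to 1 / m (e.g. 1/m).
The given unit 'Hz' reduces to 1 / s. Of the listed options, that is the dimensionality of frequency.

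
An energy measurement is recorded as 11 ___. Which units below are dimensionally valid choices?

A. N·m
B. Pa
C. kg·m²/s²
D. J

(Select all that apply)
A, C, D

energy has SI base units: kg * m^2 / s^2

Checking each option against kg * m^2 / s^2:
  A. N·m: ✓ matches
  B. Pa: ✗ does not match
  C. kg·m²/s²: ✓ matches
  D. J: ✓ matches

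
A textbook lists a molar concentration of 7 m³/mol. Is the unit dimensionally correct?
No

molar concentration has SI base units: mol / m^3
m³/mol does NOT reduce to mol / m^3; a valid unit for molar concentration would be e.g. mol/m³.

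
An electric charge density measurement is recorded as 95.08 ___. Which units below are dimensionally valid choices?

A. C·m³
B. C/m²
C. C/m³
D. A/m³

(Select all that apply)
C

electric charge density has SI base units: A * s / m^3

Checking each option against A * s / m^3:
  A. C·m³: ✗ does not match
  B. C/m²: ✗ does not match
  C. C/m³: ✓ matches
  D. A/m³: ✗ does not match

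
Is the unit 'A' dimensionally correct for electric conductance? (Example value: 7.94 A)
No

electric conductance has SI base units: A^2 * s^3 / (kg * m^2)
A does NOT reduce to A^2 * s^3 / (kg * m^2); a valid unit for electric conductance would be e.g. S.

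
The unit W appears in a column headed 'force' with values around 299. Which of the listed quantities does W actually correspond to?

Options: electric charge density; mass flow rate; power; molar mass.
power

force should have units dimensionally equivalent to kg * m / s^2 (e.g. N).
The given unit 'W' reduces to kg * m^2 / s^3. Of the listed options, that is the dimensionality of power.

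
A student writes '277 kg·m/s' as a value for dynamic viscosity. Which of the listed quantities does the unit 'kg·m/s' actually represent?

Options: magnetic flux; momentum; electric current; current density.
momentum

dynamic viscosity should have units dimensionally equivalent to kg / (m * s) (e.g. Pa·s).
The given unit 'kg·m/s' reduces to kg * m / s. Of the listed options, that is the dimensionality of momentum.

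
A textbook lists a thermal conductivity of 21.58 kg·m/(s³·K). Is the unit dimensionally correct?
Yes

thermal conductivity has SI base units: kg * m / (s^3 * K)
kg·m/(s³·K) reduces to the same SI base units, so it is a valid unit for thermal conductivity.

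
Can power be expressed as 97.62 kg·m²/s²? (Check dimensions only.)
No

power has SI base units: kg * m^2 / s^3
kg·m²/s² does NOT reduce to kg * m^2 / s^3; a valid unit for power would be e.g. W.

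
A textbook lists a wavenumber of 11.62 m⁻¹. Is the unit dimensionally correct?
Yes

wavenumber has SI base units: 1 / m
m⁻¹ reduces to the same SI base units, so it is a valid unit for wavenumber.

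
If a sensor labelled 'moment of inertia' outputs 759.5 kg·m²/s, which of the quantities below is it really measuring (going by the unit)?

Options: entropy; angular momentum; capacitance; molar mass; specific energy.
angular momentum

moment of inertia should have units dimensionally equivalent to kg * m^2 (e.g. kg·m²).
The given unit 'kg·m²/s' reduces to kg * m^2 / s. Of the listed options, that is the dimensionality of angular momentum.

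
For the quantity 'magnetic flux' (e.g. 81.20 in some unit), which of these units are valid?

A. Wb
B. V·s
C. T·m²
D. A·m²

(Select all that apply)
A, B, C

magnetic flux has SI base units: kg * m^2 / (A * s^2)

Checking each option against kg * m^2 / (A * s^2):
  A. Wb: ✓ matches
  B. V·s: ✓ matches
  C. T·m²: ✓ matches
  D. A·m²: ✗ does not match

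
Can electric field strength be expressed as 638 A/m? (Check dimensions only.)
No

electric field strength has SI base units: kg * m / (A * s^3)
A/m does NOT reduce to kg * m / (A * s^3); a valid unit for electric field strength would be e.g. V/m.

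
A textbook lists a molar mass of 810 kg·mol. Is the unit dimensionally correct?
No

molar mass has SI base units: kg / mol
kg·mol does NOT reduce to kg / mol; a valid unit for molar mass would be e.g. kg/mol.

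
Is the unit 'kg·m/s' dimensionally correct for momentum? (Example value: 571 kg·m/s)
Yes

momentum has SI base units: kg * m / s
kg·m/s reduces to the same SI base units, so it is a valid unit for momentum.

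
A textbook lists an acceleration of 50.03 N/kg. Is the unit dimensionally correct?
Yes

acceleration has SI base units: m / s^2
N/kg reduces to the same SI base units, so it is a valid unit for acceleration.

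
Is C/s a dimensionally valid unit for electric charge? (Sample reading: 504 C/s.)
No

electric charge has SI base units: A * s
C/s does NOT reduce to A * s; a valid unit for electric charge would be e.g. C.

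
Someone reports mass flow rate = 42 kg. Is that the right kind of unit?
No

mass flow rate has SI base units: kg / s
kg does NOT reduce to kg / s; a valid unit for mass flow rate would be e.g. kg/s.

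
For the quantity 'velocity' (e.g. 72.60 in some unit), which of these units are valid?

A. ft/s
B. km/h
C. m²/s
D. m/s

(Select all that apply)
A, B, D

velocity has SI base units: m / s

Checking each option against m / s:
  A. ft/s: ✓ matches
  B. km/h: ✓ matches
  C. m²/s: ✗ does not match
  D. m/s: ✓ matches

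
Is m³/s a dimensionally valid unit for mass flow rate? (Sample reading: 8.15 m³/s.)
No

mass flow rate has SI base units: kg / s
m³/s does NOT reduce to kg / s; a valid unit for mass flow rate would be e.g. kg/s.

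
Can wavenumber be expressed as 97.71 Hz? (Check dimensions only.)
No

wavenumber has SI base units: 1 / m
Hz does NOT reduce to 1 / m; a valid unit for wavenumber would be e.g. 1/m.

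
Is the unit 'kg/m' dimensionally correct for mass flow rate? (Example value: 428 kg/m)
No

mass flow rate has SI base units: kg / s
kg/m does NOT reduce to kg / s; a valid unit for mass flow rate would be e.g. kg/s.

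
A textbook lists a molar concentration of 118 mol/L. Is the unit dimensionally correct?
Yes

molar concentration has SI base units: mol / m^3
mol/L reduces to the same SI base units, so it is a valid unit for molar concentration.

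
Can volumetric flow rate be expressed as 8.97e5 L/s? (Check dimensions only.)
Yes

volumetric flow rate has SI base units: m^3 / s
L/s reduces to the same SI base units, so it is a valid unit for volumetric flow rate.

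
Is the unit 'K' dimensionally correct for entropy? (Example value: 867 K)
No

entropy has SI base units: kg * m^2 / (s^2 * K)
K does NOT reduce to kg * m^2 / (s^2 * K); a valid unit for entropy would be e.g. J/K.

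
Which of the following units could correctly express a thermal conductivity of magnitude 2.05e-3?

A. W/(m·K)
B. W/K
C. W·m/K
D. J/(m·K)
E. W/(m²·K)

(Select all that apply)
A

thermal conductivity has SI base units: kg * m / (s^3 * K)

Checking each option against kg * m / (s^3 * K):
  A. W/(m·K): ✓ matches
  B. W/K: ✗ does not match
  C. W·m/K: ✗ does not match
  D. J/(m·K): ✗ does not match
  E. W/(m²·K): ✗ does not match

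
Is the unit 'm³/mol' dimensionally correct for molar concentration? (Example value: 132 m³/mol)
No

molar concentration has SI base units: mol / m^3
m³/mol does NOT reduce to mol / m^3; a valid unit for molar concentration would be e.g. mol/m³.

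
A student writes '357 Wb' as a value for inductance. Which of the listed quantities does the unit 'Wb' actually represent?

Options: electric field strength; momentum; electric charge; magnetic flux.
magnetic flux

inductance should have units dimensionally equivalent to kg * m^2 / (A^2 * s^2) (e.g. H).
The given unit 'Wb' reduces to kg * m^2 / (A * s^2). Of the listed options, that is the dimensionality of magnetic flux.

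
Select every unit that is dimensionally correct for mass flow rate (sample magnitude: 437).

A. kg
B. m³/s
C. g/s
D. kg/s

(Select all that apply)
C, D

mass flow rate has SI base units: kg / s

Checking each option against kg / s:
  A. kg: ✗ does not match
  B. m³/s: ✗ does not match
  C. g/s: ✓ matches
  D. kg/s: ✓ matches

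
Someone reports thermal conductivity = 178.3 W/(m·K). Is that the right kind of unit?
Yes

thermal conductivity has SI base units: kg * m / (s^3 * K)
W/(m·K) reduces to the same SI base units, so it is a valid unit for thermal conductivity.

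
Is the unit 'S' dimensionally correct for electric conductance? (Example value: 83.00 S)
Yes

electric conductance has SI base units: A^2 * s^3 / (kg * m^2)
S reduces to the same SI base units, so it is a valid unit for electric conductance.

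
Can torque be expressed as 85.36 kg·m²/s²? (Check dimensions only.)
Yes

torque has SI base units: kg * m^2 / s^2
kg·m²/s² reduces to the same SI base units, so it is a valid unit for torque.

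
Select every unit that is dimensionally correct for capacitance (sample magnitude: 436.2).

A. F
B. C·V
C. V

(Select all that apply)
A

capacitance has SI base units: A^2 * s^4 / (kg * m^2)

Checking each option against A^2 * s^4 / (kg * m^2):
  A. F: ✓ matches
  B. C·V: ✗ does not match
  C. V: ✗ does not match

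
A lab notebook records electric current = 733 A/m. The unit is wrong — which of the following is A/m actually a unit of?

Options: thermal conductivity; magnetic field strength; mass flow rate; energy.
magnetic field strength

electric current should have units dimensionally equivalent to A (e.g. A).
The given unit 'A/m' reduces to A / m. Of the listed options, that is the dimensionality of magnetic field strength.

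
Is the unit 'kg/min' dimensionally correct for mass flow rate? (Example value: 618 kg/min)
Yes

mass flow rate has SI base units: kg / s
kg/min reduces to the same SI base units, so it is a valid unit for mass flow rate.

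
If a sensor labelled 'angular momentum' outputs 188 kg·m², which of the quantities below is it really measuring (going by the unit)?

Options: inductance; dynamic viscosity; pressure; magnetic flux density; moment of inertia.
moment of inertia

angular momentum should have units dimensionally equivalent to kg * m^2 / s (e.g. kg·m²/s).
The given unit 'kg·m²' reduces to kg * m^2. Of the listed options, that is the dimensionality of moment of inertia.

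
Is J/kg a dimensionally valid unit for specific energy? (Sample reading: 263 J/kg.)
Yes

specific energy has SI base units: m^2 / s^2
J/kg reduces to the same SI base units, so it is a valid unit for specific energy.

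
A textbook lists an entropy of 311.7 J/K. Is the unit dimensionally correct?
Yes

entropy has SI base units: kg * m^2 / (s^2 * K)
J/K reduces to the same SI base units, so it is a valid unit for entropy.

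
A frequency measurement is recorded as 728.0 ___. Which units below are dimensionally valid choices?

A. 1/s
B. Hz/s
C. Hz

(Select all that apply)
A, C

frequency has SI base units: 1 / s

Checking each option against 1 / s:
  A. 1/s: ✓ matches
  B. Hz/s: ✗ does not match
  C. Hz: ✓ matches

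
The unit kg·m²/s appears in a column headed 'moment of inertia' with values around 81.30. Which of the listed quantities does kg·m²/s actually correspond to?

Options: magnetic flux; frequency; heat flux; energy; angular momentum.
angular momentum

moment of inertia should have units dimensionally equivalent to kg * m^2 (e.g. kg·m²).
The given unit 'kg·m²/s' reduces to kg * m^2 / s. Of the listed options, that is the dimensionality of angular momentum.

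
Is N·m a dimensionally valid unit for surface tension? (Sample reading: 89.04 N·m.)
No

surface tension has SI base units: kg / s^2
N·m does NOT reduce to kg / s^2; a valid unit for surface tension would be e.g. N/m.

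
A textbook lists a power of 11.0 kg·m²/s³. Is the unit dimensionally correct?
Yes

power has SI base units: kg * m^2 / s^3
kg·m²/s³ reduces to the same SI base units, so it is a valid unit for power.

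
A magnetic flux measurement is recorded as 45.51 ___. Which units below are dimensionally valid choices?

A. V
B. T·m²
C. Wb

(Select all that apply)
B, C

magnetic flux has SI base units: kg * m^2 / (A * s^2)

Checking each option against kg * m^2 / (A * s^2):
  A. V: ✗ does not match
  B. T·m²: ✓ matches
  C. Wb: ✓ matches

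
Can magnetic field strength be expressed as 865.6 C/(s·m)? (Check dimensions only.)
Yes

magnetic field strength has SI base units: A / m
C/(s·m) reduces to the same SI base units, so it is a valid unit for magnetic field strength.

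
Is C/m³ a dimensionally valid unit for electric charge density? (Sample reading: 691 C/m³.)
Yes

electric charge density has SI base units: A * s / m^3
C/m³ reduces to the same SI base units, so it is a valid unit for electric charge density.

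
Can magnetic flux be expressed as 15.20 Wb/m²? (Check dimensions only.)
No

magnetic flux has SI base units: kg * m^2 / (A * s^2)
Wb/m² does NOT reduce to kg * m^2 / (A * s^2); a valid unit for magnetic flux would be e.g. Wb.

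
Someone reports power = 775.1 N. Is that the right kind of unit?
No

power has SI base units: kg * m^2 / s^3
N does NOT reduce to kg * m^2 / s^3; a valid unit for power would be e.g. W.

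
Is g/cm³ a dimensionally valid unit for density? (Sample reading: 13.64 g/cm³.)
Yes

density has SI base units: kg / m^3
g/cm³ reduces to the same SI base units, so it is a valid unit for density.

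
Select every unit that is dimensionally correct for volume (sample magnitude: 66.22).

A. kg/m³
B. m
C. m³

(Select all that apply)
C

volume has SI base units: m^3

Checking each option against m^3:
  A. kg/m³: ✗ does not match
  B. m: ✗ does not match
  C. m³: ✓ matches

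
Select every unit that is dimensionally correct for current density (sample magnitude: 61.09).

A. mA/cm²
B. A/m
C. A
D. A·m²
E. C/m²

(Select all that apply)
A

current density has SI base units: A / m^2

Checking each option against A / m^2:
  A. mA/cm²: ✓ matches
  B. A/m: ✗ does not match
  C. A: ✗ does not match
  D. A·m²: ✗ does not match
  E. C/m²: ✗ does not match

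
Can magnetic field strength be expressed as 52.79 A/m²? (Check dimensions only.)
No

magnetic field strength has SI base units: A / m
A/m² does NOT reduce to A / m; a valid unit for magnetic field strength would be e.g. A/m.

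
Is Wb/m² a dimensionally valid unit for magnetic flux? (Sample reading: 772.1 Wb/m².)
No

magnetic flux has SI base units: kg * m^2 / (A * s^2)
Wb/m² does NOT reduce to kg * m^2 / (A * s^2); a valid unit for magnetic flux would be e.g. Wb.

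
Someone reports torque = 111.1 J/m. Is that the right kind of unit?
No

torque has SI base units: kg * m^2 / s^2
J/m does NOT reduce to kg * m^2 / s^2; a valid unit for torque would be e.g. N·m.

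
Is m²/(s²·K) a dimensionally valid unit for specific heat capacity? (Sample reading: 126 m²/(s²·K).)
Yes

specific heat capacity has SI base units: m^2 / (s^2 * K)
m²/(s²·K) reduces to the same SI base units, so it is a valid unit for specific heat capacity.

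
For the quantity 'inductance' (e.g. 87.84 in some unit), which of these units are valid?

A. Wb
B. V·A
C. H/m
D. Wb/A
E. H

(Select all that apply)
D, E

inductance has SI base units: kg * m^2 / (A^2 * s^2)

Checking each option against kg * m^2 / (A^2 * s^2):
  A. Wb: ✗ does not match
  B. V·A: ✗ does not match
  C. H/m: ✗ does not match
  D. Wb/A: ✓ matches
  E. H: ✓ matches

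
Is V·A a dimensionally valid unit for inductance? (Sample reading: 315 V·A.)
No

inductance has SI base units: kg * m^2 / (A^2 * s^2)
V·A does NOT reduce to kg * m^2 / (A^2 * s^2); a valid unit for inductance would be e.g. H.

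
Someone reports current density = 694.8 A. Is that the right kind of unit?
No

current density has SI base units: A / m^2
A does NOT reduce to A / m^2; a valid unit for current density would be e.g. A/m².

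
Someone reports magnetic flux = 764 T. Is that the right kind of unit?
No

magnetic flux has SI base units: kg * m^2 / (A * s^2)
T does NOT reduce to kg * m^2 / (A * s^2); a valid unit for magnetic flux would be e.g. Wb.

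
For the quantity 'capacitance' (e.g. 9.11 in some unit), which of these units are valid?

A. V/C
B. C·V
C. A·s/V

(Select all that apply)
C

capacitance has SI base units: A^2 * s^4 / (kg * m^2)

Checking each option against A^2 * s^4 / (kg * m^2):
  A. V/C: ✗ does not match
  B. C·V: ✗ does not match
  C. A·s/V: ✓ matches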